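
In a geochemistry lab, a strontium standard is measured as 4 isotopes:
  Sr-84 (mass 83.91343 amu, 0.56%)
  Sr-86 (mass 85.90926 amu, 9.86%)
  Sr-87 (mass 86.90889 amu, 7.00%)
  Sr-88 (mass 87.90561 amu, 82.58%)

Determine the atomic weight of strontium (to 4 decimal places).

The abundance-weighted mean is 0.0056 × 83.91343 + 0.0986 × 85.90926 + 0.0700 × 86.90889 + 0.8258 × 87.90561
= 0.469915 + 8.470653 + 6.083622 + 72.592453 = 87.616643 amu

87.6166 amu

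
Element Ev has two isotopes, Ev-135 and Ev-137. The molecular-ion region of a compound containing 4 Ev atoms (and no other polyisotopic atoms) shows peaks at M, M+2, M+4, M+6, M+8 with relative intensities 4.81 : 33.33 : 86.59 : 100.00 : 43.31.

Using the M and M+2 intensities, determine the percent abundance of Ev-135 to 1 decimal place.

36.6%

If p is the fraction of Ev that is Ev-135, then I(M+2)/I(M) = [C(4,1)·p^3·(1−p)] / p^4 = 4·(1−p)/p = 33.33/4.81 = 6.9293
(1−p)/p = 6.9293/4 = 1.7323  ⇒  p = 1/(1 + 1.7323) = 0.3660
Ev-135: 36.6%, Ev-137: 63.4%.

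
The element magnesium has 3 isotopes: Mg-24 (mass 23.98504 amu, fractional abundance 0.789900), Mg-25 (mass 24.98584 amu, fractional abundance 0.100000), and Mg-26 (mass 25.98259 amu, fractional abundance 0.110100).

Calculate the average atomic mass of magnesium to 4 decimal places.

24.3051 amu

Ar = Σ fᵢ·mᵢ = 0.789900 × 23.98504 + 0.100000 × 24.98584 + 0.110100 × 25.98259
= 18.945783 + 2.498584 + 2.860683 = 24.305050 amu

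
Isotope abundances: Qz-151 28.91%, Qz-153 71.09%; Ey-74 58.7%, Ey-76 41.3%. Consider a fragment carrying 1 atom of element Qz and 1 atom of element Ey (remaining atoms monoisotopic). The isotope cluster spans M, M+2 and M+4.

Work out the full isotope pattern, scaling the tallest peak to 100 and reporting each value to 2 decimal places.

31.62 : 100.00 : 54.71

Element Qz pattern (n=1): 0.2891 : 0.7109
Element Ey pattern (n=1): 0.5870 : 0.4130
Convolve the two distributions (both contribute in 2-u steps):
  M: 0.2891×0.5870 = 0.169702
  M+2: 0.2891×0.4130 + 0.7109×0.5870 = 0.536697
  M+4: 0.7109×0.4130 = 0.293602
Scale to base peak (0.536697) = 100: 31.62 : 100.00 : 54.71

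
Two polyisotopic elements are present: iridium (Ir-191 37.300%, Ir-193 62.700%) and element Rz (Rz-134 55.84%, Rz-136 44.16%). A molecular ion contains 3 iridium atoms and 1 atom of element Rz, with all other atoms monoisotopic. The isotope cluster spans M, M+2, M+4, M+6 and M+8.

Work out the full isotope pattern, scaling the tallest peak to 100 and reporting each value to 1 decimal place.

8.0 : 46.8 : 100.0 : 91.9 : 30.1

Iridium pattern (n=3): 0.05189512 : 0.26170165 : 0.43991135 : 0.24649188
Element Rz pattern (n=1): 0.5584 : 0.4416
Convolve the two distributions (both contribute in 2-u steps):
  M: 0.05189512×0.5584 = 0.028978
  M+2: 0.05189512×0.4416 + 0.26170165×0.5584 = 0.169051
  M+4: 0.26170165×0.4416 + 0.43991135×0.5584 = 0.361214
  M+6: 0.43991135×0.4416 + 0.24649188×0.5584 = 0.331906
  M+8: 0.24649188×0.4416 = 0.108851
Scale to base peak (0.361214) = 100: 8.0 : 46.8 : 100.0 : 91.9 : 30.1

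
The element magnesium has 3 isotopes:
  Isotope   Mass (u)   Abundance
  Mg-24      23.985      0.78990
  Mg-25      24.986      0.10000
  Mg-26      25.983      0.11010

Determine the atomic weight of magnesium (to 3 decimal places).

24.305 u

Average mass = Σ (abundance × isotope mass) = 0.78990 × 23.985 + 0.10000 × 24.986 + 0.11010 × 25.983
= 18.9458 + 2.4986 + 2.8607 = 24.3051 u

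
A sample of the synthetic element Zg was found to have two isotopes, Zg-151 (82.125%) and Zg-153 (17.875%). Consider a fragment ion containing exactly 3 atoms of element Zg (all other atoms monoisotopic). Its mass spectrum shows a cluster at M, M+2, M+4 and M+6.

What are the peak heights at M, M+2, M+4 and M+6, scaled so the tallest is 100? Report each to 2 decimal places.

Expanding (0.82125 + 0.17875)^3:
P(M) = 0.82125^3 = 0.553893
P(M+2) = 3 × 0.82125^2 × 0.17875^1 = 0.361675
P(M+4) = 3 × 0.82125^1 × 0.17875^2 = 0.078721
P(M+6) = 0.17875^3 = 0.005711
The M peak is largest (0.553893); scaling to 100 gives 100.00 : 65.30 : 14.21 : 1.03.

100.00 : 65.30 : 14.21 : 1.03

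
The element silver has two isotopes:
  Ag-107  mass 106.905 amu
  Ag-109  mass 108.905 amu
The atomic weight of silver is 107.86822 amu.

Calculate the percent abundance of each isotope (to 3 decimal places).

Ag-107: 51.839%, Ag-109: 48.161%

Writing the weighted mean with unknown fraction x of Ag-107:
106.905·x + 108.905·(1 − x) = 107.86822
(106.905 − 108.905)·x = 107.86822 − 108.905
x = -1.03678 / -2.000 = 0.51839 → 51.839% Ag-107, 48.161% Ag-109.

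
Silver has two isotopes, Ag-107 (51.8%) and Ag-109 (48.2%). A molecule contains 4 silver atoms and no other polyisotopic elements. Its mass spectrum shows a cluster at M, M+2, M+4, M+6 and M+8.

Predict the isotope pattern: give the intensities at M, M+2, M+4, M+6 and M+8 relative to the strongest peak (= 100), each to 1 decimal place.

19.2 : 71.6 : 100.0 : 62.0 : 14.4

Expanding (0.518 + 0.482)^4:
P(M) = 0.518^4 = 0.071998
P(M+2) = 4 × 0.518^3 × 0.482^1 = 0.267976
P(M+4) = 6 × 0.518^2 × 0.482^2 = 0.374029
P(M+6) = 4 × 0.518^1 × 0.482^3 = 0.232023
P(M+8) = 0.482^4 = 0.053974
The M+4 peak is largest (0.374029); scaling to 100 gives 19.2 : 71.6 : 100.0 : 62.0 : 14.4.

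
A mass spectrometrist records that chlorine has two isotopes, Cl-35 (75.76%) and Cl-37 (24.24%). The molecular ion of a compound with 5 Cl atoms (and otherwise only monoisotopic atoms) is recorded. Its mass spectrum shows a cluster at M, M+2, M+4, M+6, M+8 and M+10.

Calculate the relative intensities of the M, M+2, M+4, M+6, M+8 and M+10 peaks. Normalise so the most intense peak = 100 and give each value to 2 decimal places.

62.51 : 100.00 : 63.99 : 20.47 : 3.28 : 0.21

Expanding (0.7576 + 0.2424)^5:
P(M) = 0.7576^5 = 0.249574
P(M+2) = 5 × 0.7576^4 × 0.2424^1 = 0.399266
P(M+4) = 10 × 0.7576^3 × 0.2424^2 = 0.255497
P(M+6) = 10 × 0.7576^2 × 0.2424^3 = 0.081748
P(M+8) = 5 × 0.7576^1 × 0.2424^4 = 0.013078
P(M+10) = 0.2424^5 = 0.000837
The M+2 peak is largest (0.399266); scaling to 100 gives 62.51 : 100.00 : 63.99 : 20.47 : 3.28 : 0.21.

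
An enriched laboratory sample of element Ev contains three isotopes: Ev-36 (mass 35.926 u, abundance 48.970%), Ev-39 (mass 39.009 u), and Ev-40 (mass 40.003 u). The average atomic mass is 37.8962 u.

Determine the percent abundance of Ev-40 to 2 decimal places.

Let x and y be the fractions of Ev-39 and Ev-40. Then x + y = 1 − 0.48970 = 0.51030 and 39.009x + 40.003y = 37.8962 − 0.48970×35.926 = 20.3032378.
Substituting: 39.009x + 40.003(0.51030 − x) = 20.3032378
(39.009 − 40.003)x = -0.1102931  ⇒  x = 0.11096, y = 0.39934
Ev-39: 11.10%, Ev-40: 39.93%.

39.93%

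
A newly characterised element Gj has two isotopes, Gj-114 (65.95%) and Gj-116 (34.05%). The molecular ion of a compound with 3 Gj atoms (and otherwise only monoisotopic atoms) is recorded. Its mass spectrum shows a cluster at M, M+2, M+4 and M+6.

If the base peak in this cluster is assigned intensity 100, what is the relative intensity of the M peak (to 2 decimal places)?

64.56

Term probabilities: M 0.2868, M+2 0.4443, M+4 0.2294, M+6 0.0395. Base peak = M+2.
P(M+2) = C(3,1) × 0.6595^2 × 0.3405^1 = 3 × 0.43494025 × 0.3405 = 0.444291 (base)
P(M) = C(3,0) × 0.6595^3 × 0.3405^0 = 1 × 0.28684309 × 1.0000 = 0.286843
Relative intensity = 0.286843 / 0.444291 × 100 = 64.56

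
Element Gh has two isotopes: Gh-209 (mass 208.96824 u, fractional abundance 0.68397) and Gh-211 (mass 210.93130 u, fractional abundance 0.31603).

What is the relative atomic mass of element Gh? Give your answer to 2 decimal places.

The abundance-weighted mean is 0.68397 × 208.96824 + 0.31603 × 210.93130
= 142.928007 + 66.660619 = 209.588626 u

209.59 u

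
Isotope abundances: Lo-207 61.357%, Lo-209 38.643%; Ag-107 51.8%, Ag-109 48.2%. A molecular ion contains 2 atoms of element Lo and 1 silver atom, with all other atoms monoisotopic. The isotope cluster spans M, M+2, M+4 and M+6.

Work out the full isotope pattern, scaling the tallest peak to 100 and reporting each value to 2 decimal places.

45.66 : 100.00 : 71.63 : 16.85

Element Lo pattern (n=2): 0.37646814 : 0.47420371 : 0.14932814
Silver pattern (n=1): 0.5180 : 0.4820
Convolve the two distributions (both contribute in 2-u steps):
  M: 0.37646814×0.5180 = 0.195010
  M+2: 0.37646814×0.4820 + 0.47420371×0.5180 = 0.427095
  M+4: 0.47420371×0.4820 + 0.14932814×0.5180 = 0.305918
  M+6: 0.14932814×0.4820 = 0.071976
Scale to base peak (0.427095) = 100: 45.66 : 100.00 : 71.63 : 16.85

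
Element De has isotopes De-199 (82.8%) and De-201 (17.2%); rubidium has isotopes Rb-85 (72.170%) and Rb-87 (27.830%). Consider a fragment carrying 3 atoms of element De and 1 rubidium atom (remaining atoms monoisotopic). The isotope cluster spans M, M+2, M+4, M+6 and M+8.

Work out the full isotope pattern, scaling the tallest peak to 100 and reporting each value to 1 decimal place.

99.1 : 100.0 : 36.7 : 5.8 : 0.3

Element De pattern (n=3): 0.56766355 : 0.35376134 : 0.07348666 : 0.00508845
Rubidium pattern (n=1): 0.7217 : 0.2783
Convolve the two distributions (both contribute in 2-u steps):
  M: 0.56766355×0.7217 = 0.409683
  M+2: 0.56766355×0.2783 + 0.35376134×0.7217 = 0.413290
  M+4: 0.35376134×0.2783 + 0.07348666×0.7217 = 0.151487
  M+6: 0.07348666×0.2783 + 0.00508845×0.7217 = 0.024124
  M+8: 0.00508845×0.2783 = 0.001416
Scale to base peak (0.413290) = 100: 99.1 : 100.0 : 36.7 : 5.8 : 0.3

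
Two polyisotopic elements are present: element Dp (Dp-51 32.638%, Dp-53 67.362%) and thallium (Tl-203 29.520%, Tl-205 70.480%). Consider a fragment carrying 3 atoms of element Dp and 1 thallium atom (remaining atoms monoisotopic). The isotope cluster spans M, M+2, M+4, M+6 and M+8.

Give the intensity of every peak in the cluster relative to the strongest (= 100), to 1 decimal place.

Element Dp pattern (n=3): 0.03476727 : 0.2152699 : 0.44429839 : 0.30566444
Thallium pattern (n=1): 0.2952 : 0.7048
Convolve the two distributions (both contribute in 2-u steps):
  M: 0.03476727×0.2952 = 0.010263
  M+2: 0.03476727×0.7048 + 0.2152699×0.2952 = 0.088052
  M+4: 0.2152699×0.7048 + 0.44429839×0.2952 = 0.282879
  M+6: 0.44429839×0.7048 + 0.30566444×0.2952 = 0.403374
  M+8: 0.30566444×0.7048 = 0.215432
Scale to base peak (0.403374) = 100: 2.5 : 21.8 : 70.1 : 100.0 : 53.4

2.5 : 21.8 : 70.1 : 100.0 : 53.4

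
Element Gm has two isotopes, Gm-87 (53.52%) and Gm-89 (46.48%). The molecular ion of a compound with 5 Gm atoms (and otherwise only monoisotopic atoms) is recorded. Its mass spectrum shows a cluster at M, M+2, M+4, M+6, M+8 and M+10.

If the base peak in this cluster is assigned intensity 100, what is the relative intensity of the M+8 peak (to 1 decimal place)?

37.7

(0.5352 + 0.4648)^5 gives M 0.0439, M+2 0.1907, M+4 0.3312, M+6 0.2876, M+8 0.1249, M+10 0.0217; the largest is M+4.
P(M+4) = C(5,2) × 0.5352^3 × 0.4648^2 = 10 × 0.15330217 × 0.21603904 = 0.331193 (base)
P(M+8) = C(5,4) × 0.5352^1 × 0.4648^4 = 5 × 0.5352 × 0.04667287 = 0.124897
Relative intensity = 0.124897 / 0.331193 × 100 = 37.7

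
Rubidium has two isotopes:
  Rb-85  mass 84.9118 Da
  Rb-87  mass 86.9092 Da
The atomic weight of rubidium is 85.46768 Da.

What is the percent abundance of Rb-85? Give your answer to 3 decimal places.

72.170%

Let x be the fractional abundance of Rb-85; then Rb-87 has abundance 1 − x.
84.9118·x + 86.9092·(1 − x) = 85.46768
(84.9118 − 86.9092)·x = 85.46768 − 86.9092
x = -1.44152 / -1.9974 = 0.72170 → 72.170% Rb-85, 27.830% Rb-87.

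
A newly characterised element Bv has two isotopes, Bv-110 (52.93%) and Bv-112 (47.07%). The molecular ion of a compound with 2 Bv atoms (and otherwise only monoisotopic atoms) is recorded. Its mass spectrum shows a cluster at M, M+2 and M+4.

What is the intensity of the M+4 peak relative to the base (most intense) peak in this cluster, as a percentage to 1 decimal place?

(0.5293 + 0.4707)^2 gives M 0.2802, M+2 0.4983, M+4 0.2216; the largest is M+2.
P(M+2) = C(2,1) × 0.5293^1 × 0.4707^1 = 2 × 0.5293 × 0.4707 = 0.498283 (base)
P(M+4) = C(2,2) × 0.5293^0 × 0.4707^2 = 1 × 1.0000 × 0.22155849 = 0.221558
Relative intensity = 0.221558 / 0.498283 × 100 = 44.5

44.5%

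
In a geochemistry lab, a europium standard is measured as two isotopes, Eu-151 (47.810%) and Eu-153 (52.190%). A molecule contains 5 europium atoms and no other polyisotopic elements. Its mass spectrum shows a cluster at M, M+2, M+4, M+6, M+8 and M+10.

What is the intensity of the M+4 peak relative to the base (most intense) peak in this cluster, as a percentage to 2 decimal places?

91.61%

Term probabilities: M 0.0250, M+2 0.1363, M+4 0.2977, M+6 0.3249, M+8 0.1774, M+10 0.0387. Base peak = M+6.
P(M+6) = C(5,3) × 0.47810^2 × 0.52190^3 = 10 × 0.22857961 × 0.14215492 = 0.324937 (base)
P(M+4) = C(5,2) × 0.47810^3 × 0.52190^2 = 10 × 0.10928391 × 0.27237961 = 0.297667
Relative intensity = 0.297667 / 0.324937 × 100 = 91.61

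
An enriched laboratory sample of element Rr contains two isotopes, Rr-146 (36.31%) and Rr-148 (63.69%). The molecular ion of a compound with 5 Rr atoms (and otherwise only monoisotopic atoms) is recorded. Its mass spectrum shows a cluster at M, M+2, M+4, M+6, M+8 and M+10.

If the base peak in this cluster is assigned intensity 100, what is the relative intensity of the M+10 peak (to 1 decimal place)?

30.8

(0.3631 + 0.6369)^5 gives M 0.0063, M+2 0.0554, M+4 0.1942, M+6 0.3406, M+8 0.2987, M+10 0.1048; the largest is M+6.
P(M+6) = C(5,3) × 0.3631^2 × 0.6369^3 = 10 × 0.13184161 × 0.25835314 = 0.340617 (base)
P(M+10) = C(5,5) × 0.3631^0 × 0.6369^5 = 1 × 1.0000 × 0.10479878 = 0.104799
Relative intensity = 0.104799 / 0.340617 × 100 = 30.8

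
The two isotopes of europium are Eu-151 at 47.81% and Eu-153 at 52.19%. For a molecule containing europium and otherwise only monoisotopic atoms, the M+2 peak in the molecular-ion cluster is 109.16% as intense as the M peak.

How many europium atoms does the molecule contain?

With n Eu atoms, P(M+2)/P(M) = C(n,1)·p^(n−1)q / p^n = n·q/p = n · 0.5219/0.4781.
n = 1.0916 × 0.4781/0.5219 = 1.00 ≈ 1

1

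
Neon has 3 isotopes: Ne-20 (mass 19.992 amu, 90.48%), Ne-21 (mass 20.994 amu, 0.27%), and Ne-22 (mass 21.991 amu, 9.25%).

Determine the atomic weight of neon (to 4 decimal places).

The abundance-weighted mean is 0.9048 × 19.992 + 0.0027 × 20.994 + 0.0925 × 21.991
= 18.08876 + 0.05668 + 2.03417 = 20.17961 amu

20.1796 amu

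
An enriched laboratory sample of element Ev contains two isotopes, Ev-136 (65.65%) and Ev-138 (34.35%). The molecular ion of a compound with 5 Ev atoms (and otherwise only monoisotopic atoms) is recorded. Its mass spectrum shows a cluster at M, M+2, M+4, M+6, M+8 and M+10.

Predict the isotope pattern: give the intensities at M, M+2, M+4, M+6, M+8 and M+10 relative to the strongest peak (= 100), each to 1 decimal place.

36.5 : 95.6 : 100.0 : 52.3 : 13.7 : 1.4

The 5 Ev atoms are independent, so intensities follow the terms of (0.6565 + 0.3435)^5.
P(M) = 0.6565^5 = 0.121948
P(M+2) = 5 × 0.6565^4 × 0.3435^1 = 0.319033
P(M+4) = 10 × 0.6565^3 × 0.3435^2 = 0.333855
P(M+6) = 10 × 0.6565^2 × 0.3435^3 = 0.174683
P(M+8) = 5 × 0.6565^1 × 0.3435^4 = 0.045700
P(M+10) = 0.3435^5 = 0.004782
The M+4 peak is largest (0.333855); scaling to 100 gives 36.5 : 95.6 : 100.0 : 52.3 : 13.7 : 1.4.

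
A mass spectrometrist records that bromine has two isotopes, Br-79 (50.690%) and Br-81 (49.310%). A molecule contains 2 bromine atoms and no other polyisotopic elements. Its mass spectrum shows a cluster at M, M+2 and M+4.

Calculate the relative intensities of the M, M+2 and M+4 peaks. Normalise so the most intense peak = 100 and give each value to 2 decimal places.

51.40 : 100.00 : 48.64

Expanding (0.50690 + 0.49310)^2:
P(M) = 0.50690^2 = 0.256948
P(M+2) = 2 × 0.50690^1 × 0.49310^1 = 0.499905
P(M+4) = 0.49310^2 = 0.243148
The M+2 peak is largest (0.499905); scaling to 100 gives 51.40 : 100.00 : 48.64.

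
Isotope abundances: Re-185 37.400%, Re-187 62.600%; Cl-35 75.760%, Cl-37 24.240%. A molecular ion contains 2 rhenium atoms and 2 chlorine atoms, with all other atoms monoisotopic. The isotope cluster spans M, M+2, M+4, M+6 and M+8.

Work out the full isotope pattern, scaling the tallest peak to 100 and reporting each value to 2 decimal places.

19.82 : 79.02 : 100.00 : 42.32 : 5.68

Rhenium pattern (n=2): 0.139876 : 0.468248 : 0.391876
Chlorine pattern (n=2): 0.57395776 : 0.36728448 : 0.05875776
Convolve the two distributions (both contribute in 2-u steps):
  M: 0.139876×0.57395776 = 0.080283
  M+2: 0.139876×0.36728448 + 0.468248×0.57395776 = 0.320129
  M+4: 0.139876×0.05875776 + 0.468248×0.36728448 + 0.391876×0.57395776 = 0.405119
  M+6: 0.468248×0.05875776 + 0.391876×0.36728448 = 0.171443
  M+8: 0.391876×0.05875776 = 0.023026
Scale to base peak (0.405119) = 100: 19.82 : 79.02 : 100.00 : 42.32 : 5.68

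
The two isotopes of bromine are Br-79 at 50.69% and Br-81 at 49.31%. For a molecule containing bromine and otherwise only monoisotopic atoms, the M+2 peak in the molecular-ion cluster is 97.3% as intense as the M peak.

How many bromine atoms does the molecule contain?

1

For n independent Br atoms, I(M+2)/I(M) = n · (abundance Br-81) / (abundance Br-79) = n · 0.4931/0.5069.
n = 0.973 × 0.5069/0.4931 = 1.00 ≈ 1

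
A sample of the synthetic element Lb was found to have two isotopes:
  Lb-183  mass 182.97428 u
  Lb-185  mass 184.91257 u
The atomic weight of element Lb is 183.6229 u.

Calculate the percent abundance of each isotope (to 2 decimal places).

Let x be the fractional abundance of Lb-183; then Lb-185 has abundance 1 − x.
182.97428·x + 184.91257·(1 − x) = 183.6229
(182.97428 − 184.91257)·x = 183.6229 − 184.91257
x = -1.28967 / -1.93829 = 0.66536 → 66.54% Lb-183, 33.46% Lb-185.

Lb-183: 66.54%, Lb-185: 33.46%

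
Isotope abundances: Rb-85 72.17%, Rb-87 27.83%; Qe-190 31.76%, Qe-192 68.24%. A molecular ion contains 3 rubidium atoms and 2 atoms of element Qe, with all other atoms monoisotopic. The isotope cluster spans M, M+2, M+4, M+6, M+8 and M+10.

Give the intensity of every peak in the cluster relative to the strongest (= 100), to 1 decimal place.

10.0 : 54.4 : 100.0 : 72.9 : 23.0 : 2.6

Rubidium pattern (n=3): 0.37589809 : 0.43485841 : 0.16768892 : 0.02155458
Element Qe pattern (n=2): 0.10086976 : 0.43346048 : 0.46566976
Convolve the two distributions (both contribute in 2-u steps):
  M: 0.37589809×0.10086976 = 0.037917
  M+2: 0.37589809×0.43346048 + 0.43485841×0.10086976 = 0.206801
  M+4: 0.37589809×0.46566976 + 0.43485841×0.43346048 + 0.16768892×0.10086976 = 0.380453
  M+6: 0.43485841×0.46566976 + 0.16768892×0.43346048 + 0.02155458×0.10086976 = 0.277361
  M+8: 0.16768892×0.46566976 + 0.02155458×0.43346048 = 0.087431
  M+10: 0.02155458×0.46566976 = 0.010037
Scale to base peak (0.380453) = 100: 10.0 : 54.4 : 100.0 : 72.9 : 23.0 : 2.6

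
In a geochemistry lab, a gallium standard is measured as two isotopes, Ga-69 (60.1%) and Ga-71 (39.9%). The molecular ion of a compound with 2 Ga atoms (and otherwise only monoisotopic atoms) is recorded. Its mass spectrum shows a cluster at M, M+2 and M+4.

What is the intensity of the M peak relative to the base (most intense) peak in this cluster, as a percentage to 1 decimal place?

75.3%

Term probabilities: M 0.3612, M+2 0.4796, M+4 0.1592. Base peak = M+2.
P(M+2) = C(2,1) × 0.601^1 × 0.399^1 = 2 × 0.6010 × 0.3990 = 0.479598 (base)
P(M) = C(2,0) × 0.601^2 × 0.399^0 = 1 × 0.361201 × 1.0000 = 0.361201
Relative intensity = 0.361201 / 0.479598 × 100 = 75.3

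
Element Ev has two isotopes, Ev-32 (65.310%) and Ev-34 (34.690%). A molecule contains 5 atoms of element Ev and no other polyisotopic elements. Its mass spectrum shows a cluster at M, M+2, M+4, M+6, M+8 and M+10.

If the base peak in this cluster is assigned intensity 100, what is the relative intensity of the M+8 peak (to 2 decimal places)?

Term probabilities: M 0.1188, M+2 0.3156, M+4 0.3352, M+6 0.1781, M+8 0.0473, M+10 0.0050. Base peak = M+4.
P(M+4) = C(5,2) × 0.65310^3 × 0.34690^2 = 10 × 0.27857302 × 0.12033961 = 0.335234 (base)
P(M+8) = C(5,4) × 0.65310^1 × 0.34690^4 = 5 × 0.6531 × 0.01448162 = 0.047290
Relative intensity = 0.047290 / 0.335234 × 100 = 14.11

14.11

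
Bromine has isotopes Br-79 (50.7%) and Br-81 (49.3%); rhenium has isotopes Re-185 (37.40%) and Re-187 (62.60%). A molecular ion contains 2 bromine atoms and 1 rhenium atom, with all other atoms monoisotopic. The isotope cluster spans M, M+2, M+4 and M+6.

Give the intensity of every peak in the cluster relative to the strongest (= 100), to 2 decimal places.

23.81 : 86.14 : 100.00 : 37.68

Bromine pattern (n=2): 0.257049 : 0.499902 : 0.243049
Rhenium pattern (n=1): 0.3740 : 0.6260
Convolve the two distributions (both contribute in 2-u steps):
  M: 0.257049×0.3740 = 0.096136
  M+2: 0.257049×0.6260 + 0.499902×0.3740 = 0.347876
  M+4: 0.499902×0.6260 + 0.243049×0.3740 = 0.403839
  M+6: 0.243049×0.6260 = 0.152149
Scale to base peak (0.403839) = 100: 23.81 : 86.14 : 100.00 : 37.68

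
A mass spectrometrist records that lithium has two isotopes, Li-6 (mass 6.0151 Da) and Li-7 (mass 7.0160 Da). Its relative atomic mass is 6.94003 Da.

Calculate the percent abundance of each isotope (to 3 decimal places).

Li-6: 7.590%, Li-7: 92.410%

With x = fraction of Li-6 (so Li-7 is 1 − x):
6.0151·x + 7.0160·(1 − x) = 6.94003
(6.0151 − 7.0160)·x = 6.94003 − 7.0160
x = -0.07597 / -1.0009 = 0.07590 → 7.590% Li-6, 92.410% Li-7.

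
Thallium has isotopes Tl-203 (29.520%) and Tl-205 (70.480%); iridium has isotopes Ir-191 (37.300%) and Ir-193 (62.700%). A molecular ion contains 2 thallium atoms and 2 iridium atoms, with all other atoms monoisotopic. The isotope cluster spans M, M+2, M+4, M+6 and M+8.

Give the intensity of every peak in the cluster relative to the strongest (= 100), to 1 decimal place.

3.1 : 24.9 : 75.3 : 100.0 : 49.3

Thallium pattern (n=2): 0.08714304 : 0.41611392 : 0.49674304
Iridium pattern (n=2): 0.139129 : 0.467742 : 0.393129
Convolve the two distributions (both contribute in 2-u steps):
  M: 0.08714304×0.139129 = 0.012124
  M+2: 0.08714304×0.467742 + 0.41611392×0.139129 = 0.098654
  M+4: 0.08714304×0.393129 + 0.41611392×0.467742 + 0.49674304×0.139129 = 0.298004
  M+6: 0.41611392×0.393129 + 0.49674304×0.467742 = 0.395934
  M+8: 0.49674304×0.393129 = 0.195284
Scale to base peak (0.395934) = 100: 3.1 : 24.9 : 75.3 : 100.0 : 49.3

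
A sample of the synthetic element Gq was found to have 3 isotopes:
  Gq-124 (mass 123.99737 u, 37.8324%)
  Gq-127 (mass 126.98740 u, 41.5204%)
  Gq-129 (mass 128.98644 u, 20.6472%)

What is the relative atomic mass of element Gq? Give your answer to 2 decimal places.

The abundance-weighted mean is 0.378324 × 123.99737 + 0.415204 × 126.98740 + 0.206472 × 128.98644
= 46.911181 + 52.725676 + 26.632088 = 126.268945 u

126.27 u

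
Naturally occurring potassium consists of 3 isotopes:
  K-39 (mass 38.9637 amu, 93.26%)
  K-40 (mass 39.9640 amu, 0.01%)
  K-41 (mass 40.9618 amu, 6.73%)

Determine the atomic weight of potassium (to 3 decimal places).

Average mass = Σ (abundance × isotope mass) = 0.9326 × 38.9637 + 0.0001 × 39.9640 + 0.0673 × 40.9618
= 36.33755 + 0.00400 + 2.75673 = 39.09828 amu

39.098 amu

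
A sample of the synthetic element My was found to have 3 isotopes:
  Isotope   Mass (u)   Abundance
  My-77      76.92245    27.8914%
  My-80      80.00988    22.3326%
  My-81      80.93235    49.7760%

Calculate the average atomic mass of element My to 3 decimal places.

79.608 u

Ar = Σ fᵢ·mᵢ = 0.278914 × 76.92245 + 0.223326 × 80.00988 + 0.497760 × 80.93235
= 21.454748 + 17.868286 + 40.284887 = 79.607921 u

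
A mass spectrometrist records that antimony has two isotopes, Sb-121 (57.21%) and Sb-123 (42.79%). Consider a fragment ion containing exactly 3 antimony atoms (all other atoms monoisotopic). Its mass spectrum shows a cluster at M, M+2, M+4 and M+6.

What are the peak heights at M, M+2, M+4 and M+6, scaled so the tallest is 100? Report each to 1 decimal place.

The 3 Sb atoms are independent, so intensities follow the terms of (0.5721 + 0.4279)^3.
P(M) = 0.5721^3 = 0.187247
P(M+2) = 3 × 0.5721^2 × 0.4279^1 = 0.420153
P(M+4) = 3 × 0.5721^1 × 0.4279^2 = 0.314252
P(M+6) = 0.4279^3 = 0.078348
The M+2 peak is largest (0.420153); scaling to 100 gives 44.6 : 100.0 : 74.8 : 18.6.

44.6 : 100.0 : 74.8 : 18.6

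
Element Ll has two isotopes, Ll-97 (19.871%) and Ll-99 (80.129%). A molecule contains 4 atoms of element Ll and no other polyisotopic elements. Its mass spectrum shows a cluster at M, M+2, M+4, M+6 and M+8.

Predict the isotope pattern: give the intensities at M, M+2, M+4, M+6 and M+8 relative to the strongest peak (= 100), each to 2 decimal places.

Expanding (0.19871 + 0.80129)^4:
P(M) = 0.19871^4 = 0.001559
P(M+2) = 4 × 0.19871^3 × 0.80129^1 = 0.025148
P(M+4) = 6 × 0.19871^2 × 0.80129^2 = 0.152114
P(M+6) = 4 × 0.19871^1 × 0.80129^3 = 0.408930
P(M+8) = 0.80129^4 = 0.412248
The M+8 peak is largest (0.412248); scaling to 100 gives 0.38 : 6.10 : 36.90 : 99.20 : 100.00.

0.38 : 6.10 : 36.90 : 99.20 : 100.00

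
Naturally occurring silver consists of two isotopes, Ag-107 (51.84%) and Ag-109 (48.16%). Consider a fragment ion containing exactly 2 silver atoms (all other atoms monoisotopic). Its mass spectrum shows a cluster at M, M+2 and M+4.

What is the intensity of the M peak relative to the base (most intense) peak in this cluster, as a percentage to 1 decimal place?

Binomial terms of (0.5184 + 0.4816)^2: M 0.2687, M+2 0.4993, M+4 0.2319 → M+2 is the base peak.
P(M+2) = C(2,1) × 0.5184^1 × 0.4816^1 = 2 × 0.5184 × 0.4816 = 0.499323 (base)
P(M) = C(2,0) × 0.5184^2 × 0.4816^0 = 1 × 0.26873856 × 1.0000 = 0.268739
Relative intensity = 0.268739 / 0.499323 × 100 = 53.8

53.8%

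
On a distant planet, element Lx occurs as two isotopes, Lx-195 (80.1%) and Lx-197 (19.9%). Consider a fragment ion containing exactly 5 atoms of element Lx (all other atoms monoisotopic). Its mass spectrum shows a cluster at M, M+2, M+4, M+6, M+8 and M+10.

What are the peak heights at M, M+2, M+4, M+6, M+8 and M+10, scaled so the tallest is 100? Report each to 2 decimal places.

80.50 : 100.00 : 49.69 : 12.34 : 1.53 : 0.08

Expanding (0.801 + 0.199)^5:
P(M) = 0.801^5 = 0.329733
P(M+2) = 5 × 0.801^4 × 0.199^1 = 0.409594
P(M+4) = 10 × 0.801^3 × 0.199^2 = 0.203518
P(M+6) = 10 × 0.801^2 × 0.199^3 = 0.050562
P(M+8) = 5 × 0.801^1 × 0.199^4 = 0.006281
P(M+10) = 0.199^5 = 0.000312
The M+2 peak is largest (0.409594); scaling to 100 gives 80.50 : 100.00 : 49.69 : 12.34 : 1.53 : 0.08.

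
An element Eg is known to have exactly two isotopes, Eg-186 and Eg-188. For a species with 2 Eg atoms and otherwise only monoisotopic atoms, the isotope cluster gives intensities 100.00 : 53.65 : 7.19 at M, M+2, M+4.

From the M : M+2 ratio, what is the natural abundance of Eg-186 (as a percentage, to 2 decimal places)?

Write p for the Eg-186 fraction. I(M+2)/I(M) = [C(2,1)·p^1·(1−p)] / p^2 = 2·(1−p)/p = 53.65/100.00 = 0.5365
(1−p)/p = 0.5365/2 = 0.2682  ⇒  p = 1/(1 + 0.2682) = 0.7885
Eg-186: 78.85%, Eg-188: 21.15%.

78.85%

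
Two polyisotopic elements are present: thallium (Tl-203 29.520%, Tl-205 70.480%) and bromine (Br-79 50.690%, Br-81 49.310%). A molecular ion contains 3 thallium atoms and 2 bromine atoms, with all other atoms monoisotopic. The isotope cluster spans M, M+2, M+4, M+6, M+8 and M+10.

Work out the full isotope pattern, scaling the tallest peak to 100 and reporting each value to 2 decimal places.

1.86 : 16.97 : 59.60 : 100.00 : 79.50 : 24.00

Thallium pattern (n=3): 0.02572463 : 0.18425524 : 0.43991564 : 0.35010449
Bromine pattern (n=2): 0.25694761 : 0.49990478 : 0.24314761
Convolve the two distributions (both contribute in 2-u steps):
  M: 0.02572463×0.25694761 = 0.006610
  M+2: 0.02572463×0.49990478 + 0.18425524×0.25694761 = 0.060204
  M+4: 0.02572463×0.24314761 + 0.18425524×0.49990478 + 0.43991564×0.25694761 = 0.211400
  M+6: 0.18425524×0.24314761 + 0.43991564×0.49990478 + 0.35010449×0.25694761 = 0.354676
  M+8: 0.43991564×0.24314761 + 0.35010449×0.49990478 = 0.281983
  M+10: 0.35010449×0.24314761 = 0.085127
Scale to base peak (0.354676) = 100: 1.86 : 16.97 : 59.60 : 100.00 : 79.50 : 24.00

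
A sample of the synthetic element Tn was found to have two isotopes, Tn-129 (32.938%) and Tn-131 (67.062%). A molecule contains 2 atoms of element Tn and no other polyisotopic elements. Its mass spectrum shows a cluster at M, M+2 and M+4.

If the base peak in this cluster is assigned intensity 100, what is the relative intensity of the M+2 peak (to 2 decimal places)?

Term probabilities: M 0.1085, M+2 0.4418, M+4 0.4497. Base peak = M+4.
P(M+4) = C(2,2) × 0.32938^0 × 0.67062^2 = 1 × 1.0000 × 0.44973118 = 0.449731 (base)
P(M+2) = C(2,1) × 0.32938^1 × 0.67062^1 = 2 × 0.32938 × 0.67062 = 0.441778
Relative intensity = 0.441778 / 0.449731 × 100 = 98.23

98.23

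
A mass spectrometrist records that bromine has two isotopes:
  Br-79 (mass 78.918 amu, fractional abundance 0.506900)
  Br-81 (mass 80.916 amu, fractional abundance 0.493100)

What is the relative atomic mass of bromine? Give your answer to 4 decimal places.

79.9032 amu

The abundance-weighted mean is 0.506900 × 78.918 + 0.493100 × 80.916
= 40.00353 + 39.89968 = 79.90321 amu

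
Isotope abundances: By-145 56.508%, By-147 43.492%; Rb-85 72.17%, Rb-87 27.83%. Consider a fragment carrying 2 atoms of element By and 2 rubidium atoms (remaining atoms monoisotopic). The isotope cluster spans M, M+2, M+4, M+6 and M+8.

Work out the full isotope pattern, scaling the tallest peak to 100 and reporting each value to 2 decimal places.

Element By pattern (n=2): 0.31931541 : 0.49152919 : 0.18915541
Rubidium pattern (n=2): 0.52085089 : 0.40169822 : 0.07745089
Convolve the two distributions (both contribute in 2-u steps):
  M: 0.31931541×0.52085089 = 0.166316
  M+2: 0.31931541×0.40169822 + 0.49152919×0.52085089 = 0.384282
  M+4: 0.31931541×0.07745089 + 0.49152919×0.40169822 + 0.18915541×0.52085089 = 0.320699
  M+6: 0.49152919×0.07745089 + 0.18915541×0.40169822 = 0.114053
  M+8: 0.18915541×0.07745089 = 0.014650
Scale to base peak (0.384282) = 100: 43.28 : 100.00 : 83.45 : 29.68 : 3.81

43.28 : 100.00 : 83.45 : 29.68 : 3.81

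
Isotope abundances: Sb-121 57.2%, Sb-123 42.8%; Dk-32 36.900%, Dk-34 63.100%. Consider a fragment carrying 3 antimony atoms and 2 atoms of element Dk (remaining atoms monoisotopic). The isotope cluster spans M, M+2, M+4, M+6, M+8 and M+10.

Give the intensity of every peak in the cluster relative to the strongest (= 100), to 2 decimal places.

Antimony pattern (n=3): 0.18714925 : 0.42010426 : 0.31434374 : 0.07840275
Element Dk pattern (n=2): 0.136161 : 0.465678 : 0.398161
Convolve the two distributions (both contribute in 2-u steps):
  M: 0.18714925×0.136161 = 0.025482
  M+2: 0.18714925×0.465678 + 0.42010426×0.136161 = 0.144353
  M+4: 0.18714925×0.398161 + 0.42010426×0.465678 + 0.31434374×0.136161 = 0.312950
  M+6: 0.42010426×0.398161 + 0.31434374×0.465678 + 0.07840275×0.136161 = 0.324327
  M+8: 0.31434374×0.398161 + 0.07840275×0.465678 = 0.161670
  M+10: 0.07840275×0.398161 = 0.031217
Scale to base peak (0.324327) = 100: 7.86 : 44.51 : 96.49 : 100.00 : 49.85 : 9.63

7.86 : 44.51 : 96.49 : 100.00 : 49.85 : 9.63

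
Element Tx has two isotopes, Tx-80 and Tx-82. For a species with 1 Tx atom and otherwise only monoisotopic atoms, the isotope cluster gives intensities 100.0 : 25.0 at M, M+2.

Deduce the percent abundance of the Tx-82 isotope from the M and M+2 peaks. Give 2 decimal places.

If p is the fraction of Tx that is Tx-80, then I(M+2)/I(M) = [C(1,1)·p^0·(1−p)] / p^1 = 1·(1−p)/p = 25.0/100.0 = 0.2500
(1−p)/p = 0.2500/1 = 0.2500  ⇒  p = 1/(1 + 0.2500) = 0.8000
Tx-80: 80.00%, Tx-82: 20.00%.

20.00%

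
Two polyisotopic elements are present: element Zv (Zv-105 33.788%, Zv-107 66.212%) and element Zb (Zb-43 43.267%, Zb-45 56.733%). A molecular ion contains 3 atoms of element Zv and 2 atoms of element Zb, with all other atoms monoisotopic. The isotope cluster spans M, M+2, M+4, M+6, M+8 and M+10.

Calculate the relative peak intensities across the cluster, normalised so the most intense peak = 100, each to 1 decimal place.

Element Zv pattern (n=3): 0.03857336 : 0.22676861 : 0.44438271 : 0.29027532
Element Zb pattern (n=2): 0.18720333 : 0.49093334 : 0.32186333
Convolve the two distributions (both contribute in 2-u steps):
  M: 0.03857336×0.18720333 = 0.007221
  M+2: 0.03857336×0.49093334 + 0.22676861×0.18720333 = 0.061389
  M+4: 0.03857336×0.32186333 + 0.22676861×0.49093334 + 0.44438271×0.18720333 = 0.206934
  M+6: 0.22676861×0.32186333 + 0.44438271×0.49093334 + 0.29027532×0.18720333 = 0.345491
  M+8: 0.44438271×0.32186333 + 0.29027532×0.49093334 = 0.285536
  M+10: 0.29027532×0.32186333 = 0.093429
Scale to base peak (0.345491) = 100: 2.1 : 17.8 : 59.9 : 100.0 : 82.6 : 27.0

2.1 : 17.8 : 59.9 : 100.0 : 82.6 : 27.0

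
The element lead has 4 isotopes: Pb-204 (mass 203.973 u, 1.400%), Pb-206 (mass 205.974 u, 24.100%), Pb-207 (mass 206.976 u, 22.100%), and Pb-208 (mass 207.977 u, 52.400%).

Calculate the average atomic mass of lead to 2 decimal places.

207.22 u

Average mass = Σ (abundance × isotope mass) = 0.01400 × 203.973 + 0.24100 × 205.974 + 0.22100 × 206.976 + 0.52400 × 207.977
= 2.8556 + 49.6397 + 45.7417 + 108.9799 = 207.2169 u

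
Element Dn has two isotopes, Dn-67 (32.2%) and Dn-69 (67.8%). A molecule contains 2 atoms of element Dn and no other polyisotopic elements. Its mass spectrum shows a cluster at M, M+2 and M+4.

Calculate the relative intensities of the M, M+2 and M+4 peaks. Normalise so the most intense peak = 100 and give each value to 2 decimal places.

Expanding (0.322 + 0.678)^2:
P(M) = 0.322^2 = 0.103684
P(M+2) = 2 × 0.322^1 × 0.678^1 = 0.436632
P(M+4) = 0.678^2 = 0.459684
The M+4 peak is largest (0.459684); scaling to 100 gives 22.56 : 94.99 : 100.00.

22.56 : 94.99 : 100.00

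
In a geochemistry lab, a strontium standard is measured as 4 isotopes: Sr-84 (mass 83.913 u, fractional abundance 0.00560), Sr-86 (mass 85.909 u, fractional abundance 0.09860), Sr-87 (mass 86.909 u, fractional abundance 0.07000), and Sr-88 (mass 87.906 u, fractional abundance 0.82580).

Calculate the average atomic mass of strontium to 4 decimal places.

Average mass = Σ (abundance × isotope mass) = 0.00560 × 83.913 + 0.09860 × 85.909 + 0.07000 × 86.909 + 0.82580 × 87.906
= 0.46991 + 8.47063 + 6.08363 + 72.59277 = 87.61694 u

87.6169 u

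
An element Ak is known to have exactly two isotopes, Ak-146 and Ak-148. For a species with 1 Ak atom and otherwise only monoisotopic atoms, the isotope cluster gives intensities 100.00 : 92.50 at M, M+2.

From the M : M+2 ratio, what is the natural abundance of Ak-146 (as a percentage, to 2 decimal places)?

Let p = fractional abundance of Ak-146. I(M+2)/I(M) = [C(1,1)·p^0·(1−p)] / p^1 = 1·(1−p)/p = 92.50/100.00 = 0.9250
(1−p)/p = 0.9250/1 = 0.9250  ⇒  p = 1/(1 + 0.9250) = 0.5195
Ak-146: 51.95%, Ak-148: 48.05%.

51.95%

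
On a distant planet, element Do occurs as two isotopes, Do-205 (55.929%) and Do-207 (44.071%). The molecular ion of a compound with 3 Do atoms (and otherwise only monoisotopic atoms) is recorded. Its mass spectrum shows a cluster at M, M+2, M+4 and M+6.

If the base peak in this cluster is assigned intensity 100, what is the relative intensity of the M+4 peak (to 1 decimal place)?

78.8

Term probabilities: M 0.1749, M+2 0.4136, M+4 0.3259, M+6 0.0856. Base peak = M+2.
P(M+2) = C(3,1) × 0.55929^2 × 0.44071^1 = 3 × 0.3128053 × 0.44071 = 0.413569 (base)
P(M+4) = C(3,2) × 0.55929^1 × 0.44071^2 = 3 × 0.55929 × 0.1942253 = 0.325885
Relative intensity = 0.325885 / 0.413569 × 100 = 78.8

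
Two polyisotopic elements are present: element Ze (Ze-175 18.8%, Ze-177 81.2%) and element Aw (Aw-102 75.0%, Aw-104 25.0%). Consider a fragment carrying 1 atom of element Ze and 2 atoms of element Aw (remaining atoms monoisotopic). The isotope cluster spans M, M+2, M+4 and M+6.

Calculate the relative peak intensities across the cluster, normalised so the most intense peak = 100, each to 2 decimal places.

20.06 : 100.00 : 59.98 : 9.63

Element Ze pattern (n=1): 0.1880 : 0.8120
Element Aw pattern (n=2): 0.5625 : 0.3750 : 0.0625
Convolve the two distributions (both contribute in 2-u steps):
  M: 0.1880×0.5625 = 0.105750
  M+2: 0.1880×0.3750 + 0.8120×0.5625 = 0.527250
  M+4: 0.1880×0.0625 + 0.8120×0.3750 = 0.316250
  M+6: 0.8120×0.0625 = 0.050750
Scale to base peak (0.527250) = 100: 20.06 : 100.00 : 59.98 : 9.63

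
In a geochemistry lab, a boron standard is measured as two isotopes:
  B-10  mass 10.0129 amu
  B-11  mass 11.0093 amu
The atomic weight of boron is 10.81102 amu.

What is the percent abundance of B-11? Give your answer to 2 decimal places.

80.10%

Writing the weighted mean with unknown fraction x of B-10:
10.0129·x + 11.0093·(1 − x) = 10.81102
(10.0129 − 11.0093)·x = 10.81102 − 11.0093
x = -0.19828 / -0.9964 = 0.19900 → 19.90% B-10, 80.10% B-11.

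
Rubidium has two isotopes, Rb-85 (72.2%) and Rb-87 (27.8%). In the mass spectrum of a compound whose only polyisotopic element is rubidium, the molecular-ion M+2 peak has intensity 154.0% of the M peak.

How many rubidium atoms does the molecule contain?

For n independent Rb atoms, I(M+2)/I(M) = n · (abundance Rb-87) / (abundance Rb-85) = n · 0.278/0.722.
n = 1.540 × 0.722/0.278 = 4.00 ≈ 4

4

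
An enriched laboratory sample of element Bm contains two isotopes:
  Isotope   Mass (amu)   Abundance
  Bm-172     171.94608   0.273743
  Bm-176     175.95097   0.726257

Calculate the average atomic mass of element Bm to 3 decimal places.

174.855 amu

The abundance-weighted mean is 0.273743 × 171.94608 + 0.726257 × 175.95097
= 47.069036 + 127.785624 = 174.854660 amu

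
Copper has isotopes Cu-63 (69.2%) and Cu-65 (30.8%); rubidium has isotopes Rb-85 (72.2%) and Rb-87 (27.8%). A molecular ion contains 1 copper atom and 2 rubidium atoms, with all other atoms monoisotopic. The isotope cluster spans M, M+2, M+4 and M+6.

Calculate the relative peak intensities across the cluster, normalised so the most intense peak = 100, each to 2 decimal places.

Copper pattern (n=1): 0.6920 : 0.3080
Rubidium pattern (n=2): 0.521284 : 0.401432 : 0.077284
Convolve the two distributions (both contribute in 2-u steps):
  M: 0.6920×0.521284 = 0.360729
  M+2: 0.6920×0.401432 + 0.3080×0.521284 = 0.438346
  M+4: 0.6920×0.077284 + 0.3080×0.401432 = 0.177122
  M+6: 0.3080×0.077284 = 0.023803
Scale to base peak (0.438346) = 100: 82.29 : 100.00 : 40.41 : 5.43

82.29 : 100.00 : 40.41 : 5.43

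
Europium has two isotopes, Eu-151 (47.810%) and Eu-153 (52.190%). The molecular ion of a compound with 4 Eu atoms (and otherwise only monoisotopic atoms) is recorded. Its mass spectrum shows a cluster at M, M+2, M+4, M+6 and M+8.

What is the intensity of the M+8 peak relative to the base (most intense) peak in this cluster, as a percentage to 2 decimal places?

19.86%

Binomial terms of (0.47810 + 0.52190)^4: M 0.0522, M+2 0.2281, M+4 0.3736, M+6 0.2719, M+8 0.0742 → M+4 is the base peak.
P(M+4) = C(4,2) × 0.47810^2 × 0.52190^2 = 6 × 0.22857961 × 0.27237961 = 0.373563 (base)
P(M+8) = C(4,4) × 0.47810^0 × 0.52190^4 = 1 × 1.0000 × 0.07419065 = 0.074191
Relative intensity = 0.074191 / 0.373563 × 100 = 19.86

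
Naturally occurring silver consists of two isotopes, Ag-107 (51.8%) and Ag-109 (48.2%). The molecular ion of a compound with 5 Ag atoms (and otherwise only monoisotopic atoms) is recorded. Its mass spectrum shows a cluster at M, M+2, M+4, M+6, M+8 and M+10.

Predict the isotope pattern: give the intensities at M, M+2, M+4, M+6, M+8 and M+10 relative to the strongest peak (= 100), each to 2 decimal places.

11.55 : 53.73 : 100.00 : 93.05 : 43.29 : 8.06

Each Ag atom is independently Ag-107 (p = 0.518) or Ag-109 (q = 0.482); the cluster is the binomial expansion (p + q)^5.
P(M) = 0.518^5 = 0.037295
P(M+2) = 5 × 0.518^4 × 0.482^1 = 0.173515
P(M+4) = 10 × 0.518^3 × 0.482^2 = 0.322911
P(M+6) = 10 × 0.518^2 × 0.482^3 = 0.300470
P(M+8) = 5 × 0.518^1 × 0.482^4 = 0.139794
P(M+10) = 0.482^5 = 0.026016
The M+4 peak is largest (0.322911); scaling to 100 gives 11.55 : 53.73 : 100.00 : 93.05 : 43.29 : 8.06.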